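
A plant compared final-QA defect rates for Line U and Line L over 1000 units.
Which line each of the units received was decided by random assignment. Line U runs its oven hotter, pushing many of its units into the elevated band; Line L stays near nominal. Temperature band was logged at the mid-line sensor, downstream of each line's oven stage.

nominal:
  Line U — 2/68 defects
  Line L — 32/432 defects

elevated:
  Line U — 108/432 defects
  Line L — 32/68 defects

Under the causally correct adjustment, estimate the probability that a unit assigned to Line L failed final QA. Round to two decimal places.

0.13

Line U is lower inside every in-process temperature band stratum but Line L is lower in aggregate. Whether to stratify depends on how in-process temperature band relates to the line.
The distribution of in-process temperature band is itself part of what the line does — it is an intermediate outcome. Holding it fixed would remove that part of the effect; the total effect is the pooled difference.
So P(outcome | do(Line L)) is just the pooled rate for Line L: 64/500 = 0.128.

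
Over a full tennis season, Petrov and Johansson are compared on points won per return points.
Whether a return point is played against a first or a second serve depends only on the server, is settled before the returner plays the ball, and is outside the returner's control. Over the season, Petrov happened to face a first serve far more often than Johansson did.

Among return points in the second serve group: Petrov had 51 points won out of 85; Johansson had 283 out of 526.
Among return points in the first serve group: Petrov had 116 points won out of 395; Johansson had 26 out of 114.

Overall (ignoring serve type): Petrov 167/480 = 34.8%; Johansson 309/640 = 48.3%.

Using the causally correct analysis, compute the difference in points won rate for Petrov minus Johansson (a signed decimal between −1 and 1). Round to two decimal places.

+0.06

Serve type differs across players for reasons unrelated to any effect of the player itself, and it separately predicts the outcome — a classic confounder. We must compare within serve type levels.
Adjusting over the population distribution of serve type: 0.546·(0.600−0.538) + 0.454·(0.294−0.228) = +0.064.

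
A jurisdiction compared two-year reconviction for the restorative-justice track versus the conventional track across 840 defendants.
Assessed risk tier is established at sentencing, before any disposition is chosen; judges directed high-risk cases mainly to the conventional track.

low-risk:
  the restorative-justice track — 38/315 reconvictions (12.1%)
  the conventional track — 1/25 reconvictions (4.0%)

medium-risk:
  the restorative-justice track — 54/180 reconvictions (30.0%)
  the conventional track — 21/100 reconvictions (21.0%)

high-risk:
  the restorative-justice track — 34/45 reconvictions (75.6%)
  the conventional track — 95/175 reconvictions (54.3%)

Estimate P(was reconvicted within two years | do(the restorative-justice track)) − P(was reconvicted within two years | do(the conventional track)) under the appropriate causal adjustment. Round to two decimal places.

The imbalance in assessed risk tier arose from how defendants were allocated, not from anything the disposition did; and assessed risk tier independently affects the outcome. The pooled gap is confounded — condition on assessed risk tier.
Adjusting over the population distribution of assessed risk tier: 0.405·(0.121−0.040) + 0.333·(0.300−0.210) + 0.262·(0.756−0.543) = +0.118.

+0.12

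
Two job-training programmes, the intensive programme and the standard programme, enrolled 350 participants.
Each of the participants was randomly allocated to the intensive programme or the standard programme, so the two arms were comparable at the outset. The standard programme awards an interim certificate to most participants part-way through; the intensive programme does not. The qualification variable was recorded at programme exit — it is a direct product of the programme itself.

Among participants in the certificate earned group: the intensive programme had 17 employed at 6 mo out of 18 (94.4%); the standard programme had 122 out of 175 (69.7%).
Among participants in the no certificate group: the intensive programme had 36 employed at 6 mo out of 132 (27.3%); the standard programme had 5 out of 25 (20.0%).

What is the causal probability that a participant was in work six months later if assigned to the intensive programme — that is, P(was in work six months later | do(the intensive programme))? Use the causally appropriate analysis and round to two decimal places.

Within every qualification attained during the programme level the intensive programme has the higher rate, yet pooled the standard programme does — Simpson's reversal.
Qualification attained during the programme is downstream of the programme. One should not condition on a consequence of treatment, so the overall rates are the right comparison.
So P(outcome | do(the intensive programme)) is just the pooled rate for the intensive programme: 53/150 = 0.353.

0.35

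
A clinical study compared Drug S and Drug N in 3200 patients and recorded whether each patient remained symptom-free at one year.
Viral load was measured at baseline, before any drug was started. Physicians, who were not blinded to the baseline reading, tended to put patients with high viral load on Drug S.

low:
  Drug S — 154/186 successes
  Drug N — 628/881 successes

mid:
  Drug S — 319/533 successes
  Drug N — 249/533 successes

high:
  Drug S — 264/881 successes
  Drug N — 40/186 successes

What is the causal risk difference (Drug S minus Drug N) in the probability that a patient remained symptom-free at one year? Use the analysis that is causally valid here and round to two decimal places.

The stratified and pooled comparisons disagree (Drug S wins within each viral load; Drug N wins overall), so the answer turns on the causal role of viral load.
Here viral load is a common cause — it drives both which drug a case falls under and the outcome. The crude comparison mixes populations; the stratum-specific rates are the causally relevant ones.
Adjusting over the population distribution of viral load: 0.333·(0.828−0.713) + 0.333·(0.598−0.467) + 0.333·(0.300−0.215) = +0.110.

+0.11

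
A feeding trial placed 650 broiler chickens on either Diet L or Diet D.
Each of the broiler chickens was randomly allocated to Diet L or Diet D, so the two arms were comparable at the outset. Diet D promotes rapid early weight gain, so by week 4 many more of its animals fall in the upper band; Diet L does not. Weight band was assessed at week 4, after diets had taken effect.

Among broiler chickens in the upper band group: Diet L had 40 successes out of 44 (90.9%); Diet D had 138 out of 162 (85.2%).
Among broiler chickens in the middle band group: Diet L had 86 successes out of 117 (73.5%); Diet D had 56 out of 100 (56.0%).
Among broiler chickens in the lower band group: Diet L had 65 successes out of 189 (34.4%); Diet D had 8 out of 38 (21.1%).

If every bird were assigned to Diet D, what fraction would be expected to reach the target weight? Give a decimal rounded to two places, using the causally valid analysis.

The distribution of week-4 weight band is itself part of what the diet does — it is an intermediate outcome. Holding it fixed would remove that part of the effect; the total effect is the pooled difference.
So P(outcome | do(Diet D)) is just the pooled rate for Diet D: 202/300 = 0.673.

0.67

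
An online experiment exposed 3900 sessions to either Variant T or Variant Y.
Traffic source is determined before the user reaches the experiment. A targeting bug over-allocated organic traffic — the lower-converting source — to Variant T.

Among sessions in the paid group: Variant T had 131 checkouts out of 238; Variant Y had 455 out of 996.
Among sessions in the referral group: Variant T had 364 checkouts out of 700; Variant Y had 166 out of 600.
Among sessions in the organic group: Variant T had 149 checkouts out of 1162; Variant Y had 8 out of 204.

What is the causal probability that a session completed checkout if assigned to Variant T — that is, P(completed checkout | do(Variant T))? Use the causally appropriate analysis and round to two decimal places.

Variant T is higher inside every traffic source stratum but Variant Y is higher in aggregate. Whether to stratify depends on how traffic source relates to the variant.
Since traffic source is a pre-existing factor (not a product of the variant) and it affects the outcome on its own, it is a confounder. The stratified rates, not the pooled rate, identify the causal effect.
Standardising Variant T to the population traffic source mix: 0.316·131/238 + 0.333·364/700 + 0.350·149/1162 = 0.392.

0.39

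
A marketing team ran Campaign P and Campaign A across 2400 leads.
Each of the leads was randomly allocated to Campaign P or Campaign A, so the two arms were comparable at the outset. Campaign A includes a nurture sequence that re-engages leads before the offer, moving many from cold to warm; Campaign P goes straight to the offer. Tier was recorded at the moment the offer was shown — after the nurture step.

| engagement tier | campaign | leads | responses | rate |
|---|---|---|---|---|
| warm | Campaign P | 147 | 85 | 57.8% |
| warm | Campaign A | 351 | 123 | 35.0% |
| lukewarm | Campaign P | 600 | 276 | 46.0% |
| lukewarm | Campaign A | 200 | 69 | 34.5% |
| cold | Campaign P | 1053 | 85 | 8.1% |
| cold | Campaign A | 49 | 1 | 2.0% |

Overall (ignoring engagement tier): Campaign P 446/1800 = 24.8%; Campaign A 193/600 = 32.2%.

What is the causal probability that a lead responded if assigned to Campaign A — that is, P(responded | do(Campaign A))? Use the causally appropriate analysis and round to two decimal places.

0.32

The engagement tier-specific comparison favours Campaign P throughout, but the pooled figures favour Campaign A. The question is whether to condition on engagement tier.
Engagement tier lies on the pathway campaign → engagement tier → outcome, so adjusting for it blocks the indirect effect. For the total causal effect of campaign, use the unadjusted pooled rates.
So P(outcome | do(Campaign A)) is just the pooled rate for Campaign A: 193/600 = 0.322.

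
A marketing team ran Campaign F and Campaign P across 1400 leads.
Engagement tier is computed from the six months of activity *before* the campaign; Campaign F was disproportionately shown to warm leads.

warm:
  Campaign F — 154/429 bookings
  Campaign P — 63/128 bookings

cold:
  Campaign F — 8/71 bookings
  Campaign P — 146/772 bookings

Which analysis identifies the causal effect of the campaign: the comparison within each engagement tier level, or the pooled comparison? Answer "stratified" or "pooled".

The imbalance in engagement tier arose from how leads were allocated, not from anything the campaign did; and engagement tier independently affects the outcome. The pooled gap is confounded — condition on engagement tier.
Within each level — warm: 35.9% vs 49.2%; cold: 11.3% vs 18.9% — Campaign P is higher every time.

stratified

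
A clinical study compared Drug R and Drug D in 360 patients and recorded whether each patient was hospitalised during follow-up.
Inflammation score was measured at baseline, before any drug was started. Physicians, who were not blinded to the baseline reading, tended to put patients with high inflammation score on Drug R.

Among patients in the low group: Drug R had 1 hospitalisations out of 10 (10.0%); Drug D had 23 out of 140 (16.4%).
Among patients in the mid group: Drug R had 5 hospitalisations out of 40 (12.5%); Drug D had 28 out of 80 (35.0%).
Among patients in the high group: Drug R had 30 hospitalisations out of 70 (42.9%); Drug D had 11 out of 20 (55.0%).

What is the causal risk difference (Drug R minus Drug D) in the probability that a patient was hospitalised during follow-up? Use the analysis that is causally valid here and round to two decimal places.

-0.13

Within every inflammation score level Drug R has the lower rate, yet pooled Drug D does — Simpson's reversal.
Inflammation score is set before the drug has any effect — it is not caused by the drug — and it independently drives the outcome. That makes it a confounder, so the causal comparison is within inflammation score levels.
Adjusting over the population distribution of inflammation score: 0.417·(0.100−0.164) + 0.333·(0.125−0.350) + 0.250·(0.429−0.550) = -0.132.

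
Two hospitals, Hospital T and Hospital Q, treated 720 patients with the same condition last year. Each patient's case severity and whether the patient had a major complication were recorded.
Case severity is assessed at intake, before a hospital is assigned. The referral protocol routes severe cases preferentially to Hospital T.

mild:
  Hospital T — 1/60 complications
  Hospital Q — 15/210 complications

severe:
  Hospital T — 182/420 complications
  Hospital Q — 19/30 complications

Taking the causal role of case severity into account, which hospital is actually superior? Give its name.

Hospital T

Within every case severity level Hospital T has the lower rate, yet pooled Hospital Q does — Simpson's reversal.
Case severity is set before the hospital has any effect — it is not caused by the hospital — and it independently drives the outcome. That makes it a confounder, so the causal comparison is within case severity levels.
Within each level — mild: 1.7% vs 7.1%; severe: 43.3% vs 63.3% — Hospital T is lower every time.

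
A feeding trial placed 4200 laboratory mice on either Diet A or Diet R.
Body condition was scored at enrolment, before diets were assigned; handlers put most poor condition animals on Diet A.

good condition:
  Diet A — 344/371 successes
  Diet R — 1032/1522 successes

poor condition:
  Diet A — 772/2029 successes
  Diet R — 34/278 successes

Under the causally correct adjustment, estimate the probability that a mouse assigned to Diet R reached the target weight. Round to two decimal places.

Since starting body condition is a pre-existing factor (not a product of the diet) and it affects the outcome on its own, it is a confounder. The stratified rates, not the pooled rate, identify the causal effect.
Standardising Diet R to the population starting body condition mix: 0.451·1032/1522 + 0.549·34/278 = 0.373.

0.37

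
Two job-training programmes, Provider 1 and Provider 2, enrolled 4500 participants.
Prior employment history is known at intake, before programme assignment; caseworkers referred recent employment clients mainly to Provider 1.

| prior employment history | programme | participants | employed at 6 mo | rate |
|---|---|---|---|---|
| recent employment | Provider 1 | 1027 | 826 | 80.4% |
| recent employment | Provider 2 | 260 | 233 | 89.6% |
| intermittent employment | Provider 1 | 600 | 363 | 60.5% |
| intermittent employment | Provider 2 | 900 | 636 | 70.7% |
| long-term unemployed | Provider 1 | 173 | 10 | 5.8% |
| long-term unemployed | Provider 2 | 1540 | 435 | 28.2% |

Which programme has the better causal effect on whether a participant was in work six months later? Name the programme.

The prior employment history-specific comparison favours Provider 2 throughout, but the pooled figures favour Provider 1. The question is whether to condition on prior employment history.
The imbalance in prior employment history arose from how participants were allocated, not from anything the programme did; and prior employment history independently affects the outcome. The pooled gap is confounded — condition on prior employment history.
Within each level — recent employment: 80.4% vs 89.6%; intermittent employment: 60.5% vs 70.7%; long-term unemployed: 5.8% vs 28.2% — Provider 2 is higher every time.

Provider 2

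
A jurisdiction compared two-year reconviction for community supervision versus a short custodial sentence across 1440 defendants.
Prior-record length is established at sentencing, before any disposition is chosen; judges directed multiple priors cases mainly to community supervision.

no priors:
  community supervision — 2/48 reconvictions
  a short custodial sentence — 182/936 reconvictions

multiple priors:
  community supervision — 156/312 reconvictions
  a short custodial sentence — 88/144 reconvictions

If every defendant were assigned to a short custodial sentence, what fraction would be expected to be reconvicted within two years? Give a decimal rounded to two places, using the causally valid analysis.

Here prior-record length is a common cause — it drives both which disposition a case falls under and the outcome. The crude comparison mixes populations; the stratum-specific rates are the causally relevant ones.
Standardising a short custodial sentence to the population prior-record length mix: 0.683·182/936 + 0.317·88/144 = 0.326.

0.33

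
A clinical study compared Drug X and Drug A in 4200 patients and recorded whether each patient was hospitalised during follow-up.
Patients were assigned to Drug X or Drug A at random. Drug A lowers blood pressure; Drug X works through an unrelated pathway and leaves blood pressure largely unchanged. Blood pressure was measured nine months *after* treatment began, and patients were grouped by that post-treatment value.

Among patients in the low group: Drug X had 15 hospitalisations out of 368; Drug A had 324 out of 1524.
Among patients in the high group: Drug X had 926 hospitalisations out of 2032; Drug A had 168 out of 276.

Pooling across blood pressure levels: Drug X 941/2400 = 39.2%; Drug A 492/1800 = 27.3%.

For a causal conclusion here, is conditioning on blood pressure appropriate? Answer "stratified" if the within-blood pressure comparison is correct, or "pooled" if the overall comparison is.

pooled

Drug X is lower inside every blood pressure stratum but Drug A is lower in aggregate. Whether to stratify depends on how blood pressure relates to the drug.
Because the drug influences blood pressure, blood pressure is a post-treatment mediator, not a confounder. Stratifying on it would bias the estimate; the causal effect is the crude pooled difference.
Pooled: Drug X 39.2% vs Drug A 27.3%; Drug A is lower overall.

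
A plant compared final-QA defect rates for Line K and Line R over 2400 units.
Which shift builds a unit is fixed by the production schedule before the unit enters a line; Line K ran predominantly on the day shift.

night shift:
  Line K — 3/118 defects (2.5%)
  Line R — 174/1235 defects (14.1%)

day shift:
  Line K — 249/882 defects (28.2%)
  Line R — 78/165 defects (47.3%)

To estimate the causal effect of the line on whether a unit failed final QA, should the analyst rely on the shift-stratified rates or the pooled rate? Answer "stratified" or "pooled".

The shift-specific comparison favours Line K throughout, but the pooled figures favour Line R. The question is whether to condition on shift.
Shift differs across lines for reasons unrelated to any effect of the line itself, and it separately predicts the outcome — a classic confounder. We must compare within shift levels.
Within each level — night shift: 2.5% vs 14.1%; day shift: 28.2% vs 47.3% — Line K is lower every time.

stratified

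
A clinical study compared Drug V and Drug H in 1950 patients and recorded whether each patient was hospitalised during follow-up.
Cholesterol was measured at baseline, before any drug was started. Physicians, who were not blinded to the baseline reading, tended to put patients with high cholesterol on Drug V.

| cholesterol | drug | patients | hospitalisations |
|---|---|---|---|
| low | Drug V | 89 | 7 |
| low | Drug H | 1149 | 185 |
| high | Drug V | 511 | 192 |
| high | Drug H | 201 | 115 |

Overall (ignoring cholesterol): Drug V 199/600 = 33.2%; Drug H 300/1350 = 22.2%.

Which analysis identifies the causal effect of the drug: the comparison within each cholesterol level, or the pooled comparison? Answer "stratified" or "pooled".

The imbalance in cholesterol arose from how patients were allocated, not from anything the drug did; and cholesterol independently affects the outcome. The pooled gap is confounded — condition on cholesterol.
Within each level — low: 7.9% vs 16.1%; high: 37.6% vs 57.2% — Drug V is lower every time.

stratified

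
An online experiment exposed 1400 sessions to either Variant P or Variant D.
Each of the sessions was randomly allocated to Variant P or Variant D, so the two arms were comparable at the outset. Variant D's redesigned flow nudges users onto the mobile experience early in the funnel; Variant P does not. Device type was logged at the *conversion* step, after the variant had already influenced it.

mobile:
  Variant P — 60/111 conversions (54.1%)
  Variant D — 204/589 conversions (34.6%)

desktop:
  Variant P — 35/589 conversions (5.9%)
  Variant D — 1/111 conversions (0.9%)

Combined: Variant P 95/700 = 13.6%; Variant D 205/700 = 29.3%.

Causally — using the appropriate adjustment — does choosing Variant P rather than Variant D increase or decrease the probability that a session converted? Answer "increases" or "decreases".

Device type here is a post-treatment variable shaped by the variant; conditioning on it would introduce bias rather than remove it. The overall comparison is the causal one.
Pooled: Variant P 13.6% vs Variant D 29.3%; Variant D is higher overall.

decreases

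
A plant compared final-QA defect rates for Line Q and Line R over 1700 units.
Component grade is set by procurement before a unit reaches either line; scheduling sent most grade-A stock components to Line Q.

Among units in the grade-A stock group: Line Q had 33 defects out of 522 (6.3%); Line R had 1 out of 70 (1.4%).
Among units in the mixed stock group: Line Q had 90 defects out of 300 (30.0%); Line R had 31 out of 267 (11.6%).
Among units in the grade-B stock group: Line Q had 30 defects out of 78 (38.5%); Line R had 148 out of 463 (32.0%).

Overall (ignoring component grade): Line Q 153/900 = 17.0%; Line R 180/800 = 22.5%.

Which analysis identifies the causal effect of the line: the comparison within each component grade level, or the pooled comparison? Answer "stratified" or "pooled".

Nothing the line does changes component grade; the imbalance is an allocation artefact. With component grade also predicting the outcome, the pooled figure is confounded, and the within-stratum comparison is the causal one.
Within each level — grade-A stock: 6.3% vs 1.4%; mixed stock: 30.0% vs 11.6%; grade-B stock: 38.5% vs 32.0% — Line R is lower every time.

stratified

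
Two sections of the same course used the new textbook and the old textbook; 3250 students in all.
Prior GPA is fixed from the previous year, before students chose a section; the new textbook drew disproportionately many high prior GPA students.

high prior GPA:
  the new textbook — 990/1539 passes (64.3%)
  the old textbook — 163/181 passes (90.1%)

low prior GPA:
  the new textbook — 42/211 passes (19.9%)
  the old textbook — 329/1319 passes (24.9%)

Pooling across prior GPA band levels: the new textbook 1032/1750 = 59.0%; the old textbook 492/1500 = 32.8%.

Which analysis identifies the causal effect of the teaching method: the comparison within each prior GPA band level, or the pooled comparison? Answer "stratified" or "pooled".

stratified

The stratified and pooled comparisons disagree (the old textbook wins within each prior GPA band; the new textbook wins overall), so the answer turns on the causal role of prior GPA band.
Prior GPA band satisfies the back-door criterion: it is not a descendant of the teaching method, and it blocks the spurious path from teaching method to outcome. Adjusting for it (i.e., using the within-prior GPA band rates) gives the causal effect.
Within each level — high prior GPA: 64.3% vs 90.1%; low prior GPA: 19.9% vs 24.9% — the old textbook is higher every time.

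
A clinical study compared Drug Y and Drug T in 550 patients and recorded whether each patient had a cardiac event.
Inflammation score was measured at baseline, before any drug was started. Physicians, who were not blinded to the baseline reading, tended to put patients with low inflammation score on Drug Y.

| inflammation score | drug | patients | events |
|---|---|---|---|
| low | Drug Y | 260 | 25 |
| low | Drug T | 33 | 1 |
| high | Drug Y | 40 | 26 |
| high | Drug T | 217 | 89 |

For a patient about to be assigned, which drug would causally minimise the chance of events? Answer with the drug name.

Drug T is lower inside every inflammation score stratum but Drug Y is lower in aggregate. Whether to stratify depends on how inflammation score relates to the drug.
The imbalance in inflammation score arose from how patients were allocated, not from anything the drug did; and inflammation score independently affects the outcome. The pooled gap is confounded — condition on inflammation score.
Within each level — low: 9.6% vs 3.0%; high: 65.0% vs 41.0% — Drug T is lower every time.

Drug T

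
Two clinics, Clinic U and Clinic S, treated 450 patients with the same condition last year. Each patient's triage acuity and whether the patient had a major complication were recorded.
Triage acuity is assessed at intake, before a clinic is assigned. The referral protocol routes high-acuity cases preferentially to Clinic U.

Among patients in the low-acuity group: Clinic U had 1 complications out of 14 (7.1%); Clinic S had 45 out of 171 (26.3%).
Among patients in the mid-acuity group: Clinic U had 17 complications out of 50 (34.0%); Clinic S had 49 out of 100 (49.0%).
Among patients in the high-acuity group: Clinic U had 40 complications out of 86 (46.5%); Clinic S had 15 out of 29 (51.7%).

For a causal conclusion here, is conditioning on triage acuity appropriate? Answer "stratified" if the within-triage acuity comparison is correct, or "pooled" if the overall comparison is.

Nothing the clinic does changes triage acuity; the imbalance is an allocation artefact. With triage acuity also predicting the outcome, the pooled figure is confounded, and the within-stratum comparison is the causal one.
Within each level — low-acuity: 7.1% vs 26.3%; mid-acuity: 34.0% vs 49.0%; high-acuity: 46.5% vs 51.7% — Clinic U is lower every time.

stratified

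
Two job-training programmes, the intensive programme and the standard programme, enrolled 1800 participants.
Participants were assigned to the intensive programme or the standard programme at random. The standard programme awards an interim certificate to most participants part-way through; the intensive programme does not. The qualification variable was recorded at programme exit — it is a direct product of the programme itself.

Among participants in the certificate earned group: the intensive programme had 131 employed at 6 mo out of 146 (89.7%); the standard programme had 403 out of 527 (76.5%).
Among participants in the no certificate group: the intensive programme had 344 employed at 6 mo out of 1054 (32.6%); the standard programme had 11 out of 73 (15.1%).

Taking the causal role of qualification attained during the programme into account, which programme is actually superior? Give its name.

the standard programme

The qualification attained during the programme-specific comparison favours the intensive programme throughout, but the pooled figures favour the standard programme. The question is whether to condition on qualification attained during the programme.
Stratifying would compare programmes among participants the programmes themselves sorted into qualification attained during the programme groups — a form of selection on an intermediate. The unconditioned pooled rates give the total causal effect.
Pooled: the intensive programme 39.6% vs the standard programme 69.0%; the standard programme is higher overall.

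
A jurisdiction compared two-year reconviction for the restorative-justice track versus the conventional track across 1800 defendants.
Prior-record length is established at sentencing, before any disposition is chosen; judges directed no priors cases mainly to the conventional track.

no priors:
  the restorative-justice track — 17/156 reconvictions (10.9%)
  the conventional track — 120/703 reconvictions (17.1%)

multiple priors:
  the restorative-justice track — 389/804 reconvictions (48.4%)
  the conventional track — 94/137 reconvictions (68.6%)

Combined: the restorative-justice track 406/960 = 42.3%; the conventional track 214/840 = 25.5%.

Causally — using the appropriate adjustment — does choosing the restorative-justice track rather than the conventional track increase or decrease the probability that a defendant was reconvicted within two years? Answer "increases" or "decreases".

decreases

Nothing the disposition does changes prior-record length; the imbalance is an allocation artefact. With prior-record length also predicting the outcome, the pooled figure is confounded, and the within-stratum comparison is the causal one.
Within each level — no priors: 10.9% vs 17.1%; multiple priors: 48.4% vs 68.6% — the restorative-justice track is lower every time.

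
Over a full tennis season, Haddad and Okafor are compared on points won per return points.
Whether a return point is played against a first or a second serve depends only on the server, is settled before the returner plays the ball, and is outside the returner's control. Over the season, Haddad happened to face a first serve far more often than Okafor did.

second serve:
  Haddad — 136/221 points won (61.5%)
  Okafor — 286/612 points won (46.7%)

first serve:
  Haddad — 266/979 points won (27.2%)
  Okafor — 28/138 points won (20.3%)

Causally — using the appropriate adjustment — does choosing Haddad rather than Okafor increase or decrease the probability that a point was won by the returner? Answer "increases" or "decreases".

Within every serve type level Haddad has the higher rate, yet pooled Okafor does — Simpson's reversal.
Nothing the player does changes serve type; the imbalance is an allocation artefact. With serve type also predicting the outcome, the pooled figure is confounded, and the within-stratum comparison is the causal one.
Within each level — second serve: 61.5% vs 46.7%; first serve: 27.2% vs 20.3% — Haddad is higher every time.

increases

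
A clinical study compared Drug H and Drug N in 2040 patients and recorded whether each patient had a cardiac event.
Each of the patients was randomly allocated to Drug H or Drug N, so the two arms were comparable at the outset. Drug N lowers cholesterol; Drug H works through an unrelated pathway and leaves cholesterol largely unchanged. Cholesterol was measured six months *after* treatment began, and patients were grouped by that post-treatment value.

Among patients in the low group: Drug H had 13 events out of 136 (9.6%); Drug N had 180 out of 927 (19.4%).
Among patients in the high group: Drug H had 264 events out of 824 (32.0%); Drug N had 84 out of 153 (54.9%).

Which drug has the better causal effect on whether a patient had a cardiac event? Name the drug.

Drug N

The cholesterol-specific comparison favours Drug H throughout, but the pooled figures favour Drug N. The question is whether to condition on cholesterol.
Because the drug influences cholesterol, cholesterol is a post-treatment mediator, not a confounder. Stratifying on it would bias the estimate; the causal effect is the crude pooled difference.
Pooled: Drug H 28.9% vs Drug N 24.4%; Drug N is lower overall.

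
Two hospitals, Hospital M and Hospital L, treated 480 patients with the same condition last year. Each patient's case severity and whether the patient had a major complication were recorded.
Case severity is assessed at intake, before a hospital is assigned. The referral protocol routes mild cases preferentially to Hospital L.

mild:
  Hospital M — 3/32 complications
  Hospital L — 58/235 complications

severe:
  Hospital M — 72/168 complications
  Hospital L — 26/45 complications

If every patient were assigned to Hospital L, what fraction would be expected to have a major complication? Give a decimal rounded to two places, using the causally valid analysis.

0.39

Hospital M is lower inside every case severity stratum but Hospital L is lower in aggregate. Whether to stratify depends on how case severity relates to the hospital.
Case severity satisfies the back-door criterion: it is not a descendant of the hospital, and it blocks the spurious path from hospital to outcome. Adjusting for it (i.e., using the within-case severity rates) gives the causal effect.
Standardising Hospital L to the population case severity mix: 0.556·58/235 + 0.444·26/45 = 0.394.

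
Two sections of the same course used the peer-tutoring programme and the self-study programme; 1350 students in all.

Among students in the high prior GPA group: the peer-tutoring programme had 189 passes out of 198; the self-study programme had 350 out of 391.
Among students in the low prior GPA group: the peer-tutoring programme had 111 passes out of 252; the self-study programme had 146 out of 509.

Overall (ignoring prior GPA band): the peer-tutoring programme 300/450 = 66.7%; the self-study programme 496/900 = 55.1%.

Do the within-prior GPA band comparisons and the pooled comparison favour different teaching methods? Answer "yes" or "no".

no

Within each prior GPA band level (high prior GPA 95.5% vs 89.5%; low prior GPA 44.0% vs 28.7%), the peer-tutoring programme has the higher rate every time. Pooled: 66.7% vs 55.1% — the peer-tutoring programme has the higher rate overall. They agree.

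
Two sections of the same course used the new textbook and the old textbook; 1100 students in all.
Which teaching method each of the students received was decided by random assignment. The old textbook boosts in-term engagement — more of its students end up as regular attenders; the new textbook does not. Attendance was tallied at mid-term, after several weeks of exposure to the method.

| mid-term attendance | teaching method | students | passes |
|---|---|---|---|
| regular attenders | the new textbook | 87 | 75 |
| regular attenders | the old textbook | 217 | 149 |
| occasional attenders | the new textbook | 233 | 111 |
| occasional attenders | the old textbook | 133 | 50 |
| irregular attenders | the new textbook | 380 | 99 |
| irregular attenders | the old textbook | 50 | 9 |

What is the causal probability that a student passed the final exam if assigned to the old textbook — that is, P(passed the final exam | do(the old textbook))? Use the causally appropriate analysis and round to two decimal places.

Within every mid-term attendance level the new textbook has the higher rate, yet pooled the old textbook does — Simpson's reversal.
The distribution of mid-term attendance is itself part of what the teaching method does — it is an intermediate outcome. Holding it fixed would remove that part of the effect; the total effect is the pooled difference.
So P(outcome | do(the old textbook)) is just the pooled rate for the old textbook: 208/400 = 0.520.

0.52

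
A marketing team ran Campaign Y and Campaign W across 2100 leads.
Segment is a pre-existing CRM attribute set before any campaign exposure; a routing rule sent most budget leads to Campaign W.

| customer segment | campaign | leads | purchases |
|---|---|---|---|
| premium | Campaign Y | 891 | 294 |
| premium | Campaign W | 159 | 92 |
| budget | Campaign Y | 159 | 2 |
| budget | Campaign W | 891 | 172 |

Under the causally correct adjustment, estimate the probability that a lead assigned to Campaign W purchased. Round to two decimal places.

Nothing the campaign does changes customer segment; the imbalance is an allocation artefact. With customer segment also predicting the outcome, the pooled figure is confounded, and the within-stratum comparison is the causal one.
Standardising Campaign W to the population customer segment mix: 0.500·92/159 + 0.500·172/891 = 0.386.

0.39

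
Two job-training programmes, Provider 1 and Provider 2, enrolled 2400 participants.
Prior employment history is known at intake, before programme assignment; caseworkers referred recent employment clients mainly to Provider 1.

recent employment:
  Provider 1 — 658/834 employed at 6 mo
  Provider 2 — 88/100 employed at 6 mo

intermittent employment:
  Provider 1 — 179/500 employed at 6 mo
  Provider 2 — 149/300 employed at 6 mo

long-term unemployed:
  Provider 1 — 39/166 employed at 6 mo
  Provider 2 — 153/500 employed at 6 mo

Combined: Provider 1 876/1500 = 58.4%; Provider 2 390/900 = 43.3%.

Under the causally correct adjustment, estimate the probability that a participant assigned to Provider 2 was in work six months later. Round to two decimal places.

Nothing the programme does changes prior employment history; the imbalance is an allocation artefact. With prior employment history also predicting the outcome, the pooled figure is confounded, and the within-stratum comparison is the causal one.
Standardising Provider 2 to the population prior employment history mix: 0.389·88/100 + 0.333·149/300 + 0.278·153/500 = 0.593.

0.59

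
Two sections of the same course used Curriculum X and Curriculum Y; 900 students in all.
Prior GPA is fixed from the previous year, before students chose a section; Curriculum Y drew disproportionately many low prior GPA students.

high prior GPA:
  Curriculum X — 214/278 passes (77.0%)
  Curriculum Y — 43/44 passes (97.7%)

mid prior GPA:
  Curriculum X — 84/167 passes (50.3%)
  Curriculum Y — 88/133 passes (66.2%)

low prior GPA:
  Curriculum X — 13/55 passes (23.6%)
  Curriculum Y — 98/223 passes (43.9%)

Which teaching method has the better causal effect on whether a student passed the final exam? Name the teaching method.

Curriculum Y

Prior GPA band is set before the teaching method has any effect — it is not caused by the teaching method — and it independently drives the outcome. That makes it a confounder, so the causal comparison is within prior GPA band levels.
Within each level — high prior GPA: 77.0% vs 97.7%; mid prior GPA: 50.3% vs 66.2%; low prior GPA: 23.6% vs 43.9% — Curriculum Y is higher every time.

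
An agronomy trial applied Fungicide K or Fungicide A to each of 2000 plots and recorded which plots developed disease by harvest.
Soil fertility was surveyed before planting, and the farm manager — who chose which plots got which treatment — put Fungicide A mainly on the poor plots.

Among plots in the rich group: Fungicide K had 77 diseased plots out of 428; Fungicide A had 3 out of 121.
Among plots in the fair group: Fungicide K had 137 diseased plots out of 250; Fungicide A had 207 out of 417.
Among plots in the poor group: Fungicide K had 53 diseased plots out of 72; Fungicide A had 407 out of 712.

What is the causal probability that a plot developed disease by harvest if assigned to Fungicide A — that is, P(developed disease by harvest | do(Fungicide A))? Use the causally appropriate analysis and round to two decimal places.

Soil fertility satisfies the back-door criterion: it is not a descendant of the fungicide, and it blocks the spurious path from fungicide to outcome. Adjusting for it (i.e., using the within-soil fertility rates) gives the causal effect.
Standardising Fungicide A to the population soil fertility mix: 0.275·3/121 + 0.334·207/417 + 0.392·407/712 = 0.396.

0.40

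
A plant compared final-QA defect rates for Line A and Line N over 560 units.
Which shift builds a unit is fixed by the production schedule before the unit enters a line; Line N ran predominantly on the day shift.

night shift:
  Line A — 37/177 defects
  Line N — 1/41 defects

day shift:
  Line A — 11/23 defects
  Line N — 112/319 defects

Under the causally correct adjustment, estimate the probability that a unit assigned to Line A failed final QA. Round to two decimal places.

Within every shift level Line N has the lower rate, yet pooled Line A does — Simpson's reversal.
Nothing the line does changes shift; the imbalance is an allocation artefact. With shift also predicting the outcome, the pooled figure is confounded, and the within-stratum comparison is the causal one.
Standardising Line A to the population shift mix: 0.389·37/177 + 0.611·11/23 = 0.373.

0.37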